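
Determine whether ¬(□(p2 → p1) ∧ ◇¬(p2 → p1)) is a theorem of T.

Valid

Tableau for the negation □(p2 → p1) ∧ ◇¬(p2 → p1):
1. □(p2 → p1) ∧ ◇¬(p2 → p1), u
2. □(p2 → p1), u
3. ◇¬(p2 → p1), u
4. p2 → p1, u
5. p1, u
6. ¬(p2 → p1), v
7. p2, v
8. ¬p1, v
9. p2 → p1, v
10. p1, v
Accessibility: uRu, uRv, vRv
Branch closes: p1 and ¬p1 both at v.
All branches of the negation close; one closing branch shown above.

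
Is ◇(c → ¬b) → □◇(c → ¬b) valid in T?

Tableau for the negation ¬(◇(c → ¬b) → □◇(c → ¬b)):
1. ¬(◇(c → ¬b) → □◇(c → ¬b)), 0
2. ◇(c → ¬b), 0   [¬→-rule on 1]
3. ¬□◇(c → ¬b), 0   [¬→-rule on 1]
4. c → ¬b, 1   [◇-rule on 2: fresh world 1, 0R1]
5. ¬b, 1   [→-rule on 4 (branches; this branch)]
6. ¬◇(c → ¬b), 2   [¬□-rule on 3: fresh world 2, 0R2]
7. ¬(c → ¬b), 2   [¬◇-rule on 6 via 2R2]
8. c, 2   [¬→-rule on 7]
9. b, 2   [¬→-rule on 7]
Accessibility: 0R0, 0R1, 0R2, 1R1, 2R2
The negation has an open branch (countermodel exists).

Invalid (countermodel exists)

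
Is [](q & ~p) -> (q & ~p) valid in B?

Tableau for the negation ~([](q & ~p) -> (q & ~p)):
1. ~([](q & ~p) -> (q & ~p)), w0
2. [](q & ~p), w0
3. ~(q & ~p), w0
4. q & ~p, w0
5. q, w0
6. ~p, w0
7. p, w0
Accessibility: w0Rw0
Branch closes: p and ~p both at w0.
Every branch of the negation's tableau closes; the branch above is one of them.

Valid in B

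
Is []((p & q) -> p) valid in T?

Tableau for the negation ~[]((p & q) -> p):
1. ~[]((p & q) -> p), 0
2. ~((p & q) -> p), 1   [~[]-rule on 1: fresh world 1, 0R1]
3. p & q, 1   [~->-rule on 2]
4. ~p, 1   [~->-rule on 2]
5. p, 1   [&-rule on 3]
6. q, 1   [&-rule on 3]
Accessibility: 0R0, 0R1, 1R1
Branch closes: p and ~p both at 1.
Every branch of the negation's tableau closes; the branch above is one of them.

Yes, valid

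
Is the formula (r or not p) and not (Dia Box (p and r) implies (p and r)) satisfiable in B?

Unsatisfiable (every branch closes)

1. (r or not p) and not (Dia Box (p and r) implies (p and r)), u
2. r or not p, u
3. not (Dia Box (p and r) implies (p and r)), u
4. Dia Box (p and r), u
5. not (p and r), u
6. not p, u
7. not r, u
8. Box (p and r), v
9. p and r, u
10. p, u
11. r, u
Accessibility: uRu, uRv, vRu, vRv
Branch closes: p and not p both at u.
(One branch shown.) All branches close.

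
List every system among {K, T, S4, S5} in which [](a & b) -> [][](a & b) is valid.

S4-tableau for the negation ~([](a & b) -> [][](a & b)):
1. ~([](a & b) -> [][](a & b)), 0
2. [](a & b), 0
3. ~[][](a & b), 0
4. a & b, 0
5. a, 0
6. b, 0
7. ~[](a & b), 1
8. a & b, 1
9. a, 1
10. b, 1
11. ~(a & b), 2
12. a & b, 2
13. a, 2
14. b, 2
15. ~b, 2
Accessibility: 0R0, 0R1, 0R2, 1R1, 1R2, 2R2
Branch closes: b and ~b both at 2.
Every branch closes (one shown): valid in S4, hence also in S5 (every theorem of S4 is a theorem of S5).
T-tableau for the negation ~([](a & b) -> [][](a & b)):
1. ~([](a & b) -> [][](a & b)), 0
2. [](a & b), 0
3. ~[][](a & b), 0
4. a & b, 0
5. a, 0
6. b, 0
7. ~[](a & b), 1
8. a & b, 1
9. a, 1
10. b, 1
11. ~(a & b), 2
12. ~b, 2
Accessibility: 0R0, 0R1, 1R1, 1R2, 2R2
Complete open branch: countermodel on a T-frame, so not valid in T, nor in K (the same frame is also a K-frame).

S4, S5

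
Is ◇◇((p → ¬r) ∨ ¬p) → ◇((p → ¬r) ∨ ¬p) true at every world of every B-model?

Tableau for the negation ¬(◇◇((p → ¬r) ∨ ¬p) → ◇((p → ¬r) ∨ ¬p)):
1. ¬(◇◇((p → ¬r) ∨ ¬p) → ◇((p → ¬r) ∨ ¬p)), u
2. ◇◇((p → ¬r) ∨ ¬p), u
3. ¬◇((p → ¬r) ∨ ¬p), u
4. ¬((p → ¬r) ∨ ¬p), u
5. ¬(p → ¬r), u
6. p, u
7. r, u
8. ◇((p → ¬r) ∨ ¬p), v
9. ¬((p → ¬r) ∨ ¬p), v
10. ¬(p → ¬r), v
11. p, v
12. r, v
13. (p → ¬r) ∨ ¬p, w
14. ¬p, w
Accessibility: uRu, uRv, vRu, vRv, vRw, wRv, wRw
The negation has an open branch (countermodel exists).

Invalid (countermodel exists)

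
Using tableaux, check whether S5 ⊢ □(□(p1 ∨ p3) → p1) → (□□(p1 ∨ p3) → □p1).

Tableau for the negation ¬(□(□(p1 ∨ p3) → p1) → (□□(p1 ∨ p3) → □p1)):
1. ¬(□(□(p1 ∨ p3) → p1) → (□□(p1 ∨ p3) → □p1)), 0
2. □(□(p1 ∨ p3) → p1), 0   [¬→-rule on 1]
3. ¬(□□(p1 ∨ p3) → □p1), 0   [¬→-rule on 1]
4. □□(p1 ∨ p3), 0   [¬→-rule on 3]
5. ¬□p1, 0   [¬→-rule on 3]
6. □(p1 ∨ p3) → p1, 0   [□-rule on 2 via 0R0]
7. □(p1 ∨ p3), 0   [□-rule on 4 via 0R0]
8. p1 ∨ p3, 0   [□-rule on 7 via 0R0]
9. p1, 0   [→-rule on 6 (branches; this branch)]
10. p3, 0   [∨-rule on 8 (branches; this branch)]
11. ¬p1, 1   [¬□-rule on 5: fresh world 1, 0R1]
12. □(p1 ∨ p3) → p1, 1   [□-rule on 2 via 0R1]
13. □(p1 ∨ p3), 1   [□-rule on 4 via 0R1]
14. p1 ∨ p3, 1   [□-rule on 7 via 0R1]
15. ¬□(p1 ∨ p3), 1   [→-rule on 12 (branches; this branch)]
16. p3, 1   [∨-rule on 14 (branches; this branch)]
17. ¬(p1 ∨ p3), 2   [¬□-rule on 15: fresh world 2, 1R2]
18. ¬p1, 2   [¬∨-rule on 17]
19. ¬p3, 2   [¬∨-rule on 17]
20. □(p1 ∨ p3) → p1, 2   [□-rule on 2 via 0R2]
21. □(p1 ∨ p3), 2   [□-rule on 4 via 0R2]
22. p1 ∨ p3, 2   [□-rule on 7 via 0R2]
23. ¬□(p1 ∨ p3), 2   [→-rule on 20 (branches; this branch)]
24. p3, 2   [∨-rule on 22 (branches; this branch)]
Accessibility: 0R0, 0R1, 0R2, 1R0, 1R1, 1R2, 2R0, 2R1, 2R2
Branch closes: p3 and ¬p3 both at 2.
All branches of the negation close; one closing branch shown above.

Valid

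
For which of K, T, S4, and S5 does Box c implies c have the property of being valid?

K-tableau for the negation not (Box c implies c):
1. not (Box c implies c), w0
2. Box c, w0
3. not c, w0
Complete open branch: countermodel on a K-frame, so not valid in K.
T-tableau for the negation not (Box c implies c):
1. not (Box c implies c), w0
2. Box c, w0
3. not c, w0
4. c, w0
Accessibility: w0Rw0
Branch closes: c and not c both at w0.
Every branch closes (one shown): valid in T, hence also in S4, S5 (every theorem of T is a theorem of S4 and S5).

T, S4, S5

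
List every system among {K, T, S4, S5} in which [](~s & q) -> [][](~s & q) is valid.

S4, S5

S4-tableau for the negation ~([](~s & q) -> [][](~s & q)):
1. ~([](~s & q) -> [][](~s & q)), u
2. [](~s & q), u
3. ~[][](~s & q), u
4. ~s & q, u
5. ~s, u
6. q, u
7. ~[](~s & q), v
8. ~s & q, v
9. ~s, v
10. q, v
11. ~(~s & q), w
12. ~s & q, w
13. ~s, w
14. q, w
15. ~q, w
Accessibility: uRu, uRv, uRw, vRv, vRw, wRw
Branch closes: q and ~q both at w.
Every branch closes (one shown): valid in S4, hence also in S5 (every theorem of S4 is a theorem of S5).
T-tableau for the negation ~([](~s & q) -> [][](~s & q)):
1. ~([](~s & q) -> [][](~s & q)), u
2. [](~s & q), u
3. ~[][](~s & q), u
4. ~s & q, u
5. ~s, u
6. q, u
7. ~[](~s & q), v
8. ~s & q, v
9. ~s, v
10. q, v
11. ~(~s & q), w
12. ~q, w
Accessibility: uRu, uRv, vRv, vRw, wRw
Complete open branch: countermodel on a T-frame, so not valid in T, nor in K (the same frame is also a K-frame).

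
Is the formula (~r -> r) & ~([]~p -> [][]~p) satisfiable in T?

1. (~r -> r) & ~([]~p -> [][]~p), u
2. ~r -> r, u
3. ~([]~p -> [][]~p), u
4. []~p, u
5. ~[][]~p, u
6. ~p, u
7. r, u
8. ~[]~p, v
9. ~p, v
10. p, w
Accessibility: uRu, uRv, vRv, vRw, wRw

Yes, satisfiable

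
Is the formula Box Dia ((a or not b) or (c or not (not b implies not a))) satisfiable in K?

Yes, satisfiable

1. Box Dia ((a or not b) or (c or not (not b implies not a))), 0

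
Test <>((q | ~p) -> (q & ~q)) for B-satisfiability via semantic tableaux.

1. <>((q | ~p) -> (q & ~q)), 0
2. (q | ~p) -> (q & ~q), 1
3. ~(q | ~p), 1
4. ~q, 1
5. p, 1
Accessibility: 0R0, 0R1, 1R0, 1R1

Satisfiable (open branch found)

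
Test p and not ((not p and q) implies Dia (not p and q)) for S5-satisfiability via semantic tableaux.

1. p and not ((not p and q) implies Dia (not p and q)), 0
2. p, 0
3. not ((not p and q) implies Dia (not p and q)), 0
4. not p and q, 0
5. not Dia (not p and q), 0
6. not p, 0
7. q, 0
Accessibility: 0R0
Branch closes: p and not p both at 0.
Every branch closes; the branch above is one of them.

Unsatisfiable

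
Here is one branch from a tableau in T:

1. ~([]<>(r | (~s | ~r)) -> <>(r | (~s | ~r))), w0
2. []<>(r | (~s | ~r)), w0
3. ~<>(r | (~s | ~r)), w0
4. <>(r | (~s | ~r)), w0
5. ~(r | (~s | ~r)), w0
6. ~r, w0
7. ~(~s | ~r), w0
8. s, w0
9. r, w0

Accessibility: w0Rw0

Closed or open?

Both r and ~r appear at w0.

Closed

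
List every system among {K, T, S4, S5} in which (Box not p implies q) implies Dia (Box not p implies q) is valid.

K-tableau for the negation not ((Box not p implies q) implies Dia (Box not p implies q)):
1. not ((Box not p implies q) implies Dia (Box not p implies q)), 0
2. Box not p implies q, 0
3. not Dia (Box not p implies q), 0
4. q, 0
Complete open branch: countermodel on a K-frame, so not valid in K.
T-tableau for the negation not ((Box not p implies q) implies Dia (Box not p implies q)):
1. not ((Box not p implies q) implies Dia (Box not p implies q)), 0
2. Box not p implies q, 0
3. not Dia (Box not p implies q), 0
4. not (Box not p implies q), 0
5. Box not p, 0
6. not q, 0
7. not p, 0
8. not Box not p, 0
9. p, 1
10. not (Box not p implies q), 1
11. Box not p, 1
12. not q, 1
13. not p, 1
Accessibility: 0R0, 0R1, 1R1
Branch closes: p and not p both at 1.
Every branch closes (one shown): valid in T, hence also in S4, S5 (every theorem of T is a theorem of S4 and S5).

T, S4, S5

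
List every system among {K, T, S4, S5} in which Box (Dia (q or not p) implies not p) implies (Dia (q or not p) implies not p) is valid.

T-tableau for the negation not (Box (Dia (q or not p) implies not p) implies (Dia (q or not p) implies not p)):
1. not (Box (Dia (q or not p) implies not p) implies (Dia (q or not p) implies not p)), u
2. Box (Dia (q or not p) implies not p), u
3. not (Dia (q or not p) implies not p), u
4. Dia (q or not p), u
5. p, u
6. Dia (q or not p) implies not p, u
7. not Dia (q or not p), u
8. not (q or not p), u
9. not q, u
10. q or not p, v
11. Dia (q or not p) implies not p, v
12. not (q or not p), v
13. not q, v
14. p, v
15. not p, v
Accessibility: uRu, uRv, vRv
Branch closes: p and not p both at v.
Every branch closes (one shown): valid in T, hence also in S4, S5 (every theorem of T is a theorem of S4 and S5).
K-tableau for the negation not (Box (Dia (q or not p) implies not p) implies (Dia (q or not p) implies not p)):
1. not (Box (Dia (q or not p) implies not p) implies (Dia (q or not p) implies not p)), u
2. Box (Dia (q or not p) implies not p), u
3. not (Dia (q or not p) implies not p), u
4. Dia (q or not p), u
5. p, u
6. q or not p, v
7. Dia (q or not p) implies not p, v
8. not p, v
Accessibility: uRv
Complete open branch: countermodel on a K-frame, so not valid in K.

T, S4, S5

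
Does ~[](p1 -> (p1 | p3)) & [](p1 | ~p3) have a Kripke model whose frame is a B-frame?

1. ~[](p1 -> (p1 | p3)) & [](p1 | ~p3), 0
2. ~[](p1 -> (p1 | p3)), 0
3. [](p1 | ~p3), 0
4. p1 | ~p3, 0
5. ~p3, 0
6. ~(p1 -> (p1 | p3)), 1
7. p1, 1
8. ~(p1 | p3), 1
9. ~p1, 1
10. ~p3, 1
Accessibility: 0R0, 0R1, 1R0, 1R1
Branch closes: p1 and ~p1 both at 1.
All branches of the tableau close; one closing branch shown above.

Unsatisfiable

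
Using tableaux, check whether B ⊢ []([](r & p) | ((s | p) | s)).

Tableau for the negation ~[]([](r & p) | ((s | p) | s)):
1. ~[]([](r & p) | ((s | p) | s)), u
2. ~([](r & p) | ((s | p) | s)), v
3. ~[](r & p), v
4. ~((s | p) | s), v
5. ~(s | p), v
6. ~s, v
7. ~p, v
8. ~(r & p), w
9. ~p, w
Accessibility: uRu, uRv, vRu, vRv, vRw, wRv, wRw
The negation has an open branch (countermodel exists).

Invalid (countermodel exists)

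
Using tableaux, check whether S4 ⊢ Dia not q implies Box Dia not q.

Tableau for the negation not (Dia not q implies Box Dia not q):
1. not (Dia not q implies Box Dia not q), 0
2. Dia not q, 0
3. not Box Dia not q, 0
4. not q, 1
5. not Dia not q, 2
6. q, 2
Accessibility: 0R0, 0R1, 0R2, 1R1, 2R2
The negation has an open branch (countermodel exists).

No, not valid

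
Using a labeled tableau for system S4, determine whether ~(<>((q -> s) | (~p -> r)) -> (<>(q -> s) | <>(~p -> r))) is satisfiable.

No, unsatisfiable

1. ~(<>((q -> s) | (~p -> r)) -> (<>(q -> s) | <>(~p -> r))), w0
2. <>((q -> s) | (~p -> r)), w0
3. ~(<>(q -> s) | <>(~p -> r)), w0
4. ~<>(q -> s), w0
5. ~<>(~p -> r), w0
6. ~(q -> s), w0
7. q, w0
8. ~s, w0
9. ~(~p -> r), w0
10. ~p, w0
11. ~r, w0
12. (q -> s) | (~p -> r), w1
13. ~(q -> s), w1
14. q, w1
15. ~s, w1
16. ~(~p -> r), w1
17. ~p, w1
18. ~r, w1
19. ~p -> r, w1
20. r, w1
Accessibility: w0Rw0, w0Rw1, w1Rw1
Branch closes: r and ~r both at w1.
Every branch closes; the branch above is one of them.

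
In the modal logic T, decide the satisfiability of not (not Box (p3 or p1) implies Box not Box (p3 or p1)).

Yes, satisfiable

1. not (not Box (p3 or p1) implies Box not Box (p3 or p1)), u
2. not Box (p3 or p1), u
3. not Box not Box (p3 or p1), u
4. not (p3 or p1), v
5. not p3, v
6. not p1, v
7. Box (p3 or p1), w
8. p3 or p1, w
9. p1, w
Accessibility: uRu, uRv, uRw, vRv, wRw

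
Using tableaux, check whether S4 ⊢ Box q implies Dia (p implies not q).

Tableau for the negation not (Box q implies Dia (p implies not q)):
1. not (Box q implies Dia (p implies not q)), u
2. Box q, u   [neg-implies-rule on 1]
3. not Dia (p implies not q), u   [neg-implies-rule on 1]
4. q, u   [Box-rule on 2 via uRu]
5. not (p implies not q), u   [neg-Dia-rule on 3 via uRu]
6. p, u   [neg-implies-rule on 5]
Accessibility: uRu
The negation has an open branch (countermodel exists).

Not valid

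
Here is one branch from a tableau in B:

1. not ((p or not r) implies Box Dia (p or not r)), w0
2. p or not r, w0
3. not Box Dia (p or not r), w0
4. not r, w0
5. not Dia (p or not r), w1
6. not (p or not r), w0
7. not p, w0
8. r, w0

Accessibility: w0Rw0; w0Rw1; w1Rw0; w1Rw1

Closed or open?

Closed

Both r and not r appear at w0.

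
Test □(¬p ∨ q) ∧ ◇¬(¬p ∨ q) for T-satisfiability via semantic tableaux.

1. □(¬p ∨ q) ∧ ◇¬(¬p ∨ q), 0
2. □(¬p ∨ q), 0
3. ◇¬(¬p ∨ q), 0
4. ¬p ∨ q, 0
5. q, 0
6. ¬(¬p ∨ q), 1
7. p, 1
8. ¬q, 1
9. ¬p ∨ q, 1
10. q, 1
Accessibility: 0R0, 0R1, 1R1
Branch closes: q and ¬q both at 1.
Every branch closes; the branch above is one of them.

No, unsatisfiable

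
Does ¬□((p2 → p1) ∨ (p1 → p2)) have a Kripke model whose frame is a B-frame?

Unsatisfiable (every branch closes)

1. ¬□((p2 → p1) ∨ (p1 → p2)), 0
2. ¬((p2 → p1) ∨ (p1 → p2)), 1
3. ¬(p2 → p1), 1
4. ¬(p1 → p2), 1
5. p2, 1
6. ¬p1, 1
7. p1, 1
8. ¬p2, 1
Accessibility: 0R0, 0R1, 1R0, 1R1
Branch closes: p1 and ¬p1 both at 1.
(One branch shown.) All branches close.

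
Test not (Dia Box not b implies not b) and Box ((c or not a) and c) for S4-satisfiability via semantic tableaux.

1. not (Dia Box not b implies not b) and Box ((c or not a) and c), 0
2. not (Dia Box not b implies not b), 0   [and-rule on 1]
3. Box ((c or not a) and c), 0   [and-rule on 1]
4. Dia Box not b, 0   [neg-implies-rule on 2]
5. b, 0   [neg-implies-rule on 2]
6. (c or not a) and c, 0   [Box-rule on 3 via 0R0]
7. c or not a, 0   [and-rule on 6]
8. c, 0   [and-rule on 6]
9. not a, 0   [or-rule on 7 (branches; this branch)]
10. Box not b, 1   [Dia-rule on 4: fresh world 1, 0R1]
11. (c or not a) and c, 1   [Box-rule on 3 via 0R1]
12. c or not a, 1   [and-rule on 11]
13. c, 1   [and-rule on 11]
14. not b, 1   [Box-rule on 10 via 1R1]
15. not a, 1   [or-rule on 12 (branches; this branch)]
Accessibility: 0R0, 0R1, 1R1

Yes, satisfiable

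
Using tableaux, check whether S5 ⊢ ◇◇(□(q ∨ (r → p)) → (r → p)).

Tableau for the negation ¬◇◇(□(q ∨ (r → p)) → (r → p)):
1. ¬◇◇(□(q ∨ (r → p)) → (r → p)), u
2. ¬◇(□(q ∨ (r → p)) → (r → p)), u
3. ¬(□(q ∨ (r → p)) → (r → p)), u
4. □(q ∨ (r → p)), u
5. ¬(r → p), u
6. r, u
7. ¬p, u
8. q ∨ (r → p), u
9. q, u
Accessibility: uRu
The negation has an open branch (countermodel exists).

Invalid (countermodel exists)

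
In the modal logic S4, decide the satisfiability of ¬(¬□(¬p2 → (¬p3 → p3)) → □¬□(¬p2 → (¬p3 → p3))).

Yes, satisfiable

1. ¬(¬□(¬p2 → (¬p3 → p3)) → □¬□(¬p2 → (¬p3 → p3))), w0
2. ¬□(¬p2 → (¬p3 → p3)), w0
3. ¬□¬□(¬p2 → (¬p3 → p3)), w0
4. ¬(¬p2 → (¬p3 → p3)), w1
5. ¬p2, w1
6. ¬(¬p3 → p3), w1
7. ¬p3, w1
8. □(¬p2 → (¬p3 → p3)), w2
9. ¬p2 → (¬p3 → p3), w2
10. ¬p3 → p3, w2
11. p3, w2
Accessibility: w0Rw0, w0Rw1, w0Rw2, w1Rw1, w2Rw2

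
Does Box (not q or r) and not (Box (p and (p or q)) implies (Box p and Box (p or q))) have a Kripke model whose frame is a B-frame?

No, unsatisfiable

1. Box (not q or r) and not (Box (p and (p or q)) implies (Box p and Box (p or q))), 0
2. Box (not q or r), 0
3. not (Box (p and (p or q)) implies (Box p and Box (p or q))), 0
4. Box (p and (p or q)), 0
5. not (Box p and Box (p or q)), 0
6. not q or r, 0
7. p and (p or q), 0
8. p, 0
9. p or q, 0
10. not Box (p or q), 0
11. r, 0
12. q, 0
13. not (p or q), 1
14. not p, 1
15. not q, 1
16. not q or r, 1
17. p and (p or q), 1
18. p, 1
19. p or q, 1
Accessibility: 0R0, 0R1, 1R0, 1R1
Branch closes: p and not p both at 1.
All branches of the tableau close; one closing branch shown above.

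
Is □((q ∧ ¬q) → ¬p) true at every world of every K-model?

Tableau for the negation ¬□((q ∧ ¬q) → ¬p):
1. ¬□((q ∧ ¬q) → ¬p), u
2. ¬((q ∧ ¬q) → ¬p), v
3. q ∧ ¬q, v
4. p, v
5. q, v
6. ¬q, v
Accessibility: uRv
Branch closes: q and ¬q both at v.
Every branch of the negation's tableau closes; the branch above is one of them.

Valid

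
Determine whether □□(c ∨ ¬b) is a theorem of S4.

Invalid (countermodel exists)

Tableau for the negation ¬□□(c ∨ ¬b):
1. ¬□□(c ∨ ¬b), w0
2. ¬□(c ∨ ¬b), w1
3. ¬(c ∨ ¬b), w2
4. ¬c, w2
5. b, w2
Accessibility: w0Rw0, w0Rw1, w0Rw2, w1Rw1, w1Rw2, w2Rw2
The negation has an open branch (countermodel exists).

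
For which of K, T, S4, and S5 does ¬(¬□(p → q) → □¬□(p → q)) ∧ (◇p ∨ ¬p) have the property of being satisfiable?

K, T, S4

S4-tableau for the formula:
1. ¬(¬□(p → q) → □¬□(p → q)) ∧ (◇p ∨ ¬p), u
2. ¬(¬□(p → q) → □¬□(p → q)), u
3. ◇p ∨ ¬p, u
4. ¬□(p → q), u
5. ¬□¬□(p → q), u
6. ¬p, u
7. ¬(p → q), v
8. p, v
9. ¬q, v
10. □(p → q), w
11. p → q, w
12. q, w
Accessibility: uRu, uRv, uRw, vRv, wRw
Complete open branch: satisfiable in S4, hence also in K, T (this S4-model is also a K-model and a T-model).
S5-tableau for the formula:
1. ¬(¬□(p → q) → □¬□(p → q)) ∧ (◇p ∨ ¬p), u
2. ¬(¬□(p → q) → □¬□(p → q)), u
3. ◇p ∨ ¬p, u
4. ¬□(p → q), u
5. ¬□¬□(p → q), u
6. ¬p, u
7. ¬(p → q), v
8. p, v
9. ¬q, v
10. □(p → q), w
11. p → q, u
12. p → q, v
13. p → q, w
14. q, u
15. q, v
Accessibility: uRu, uRv, uRw, vRu, vRv, vRw, wRu, wRv, wRw
Branch closes: q and ¬q both at v.
Every branch closes (one shown): unsatisfiable in S5.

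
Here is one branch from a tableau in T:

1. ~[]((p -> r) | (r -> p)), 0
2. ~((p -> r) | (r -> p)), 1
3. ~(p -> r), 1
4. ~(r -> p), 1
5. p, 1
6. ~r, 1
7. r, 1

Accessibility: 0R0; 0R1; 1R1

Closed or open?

Both r and ~r appear at 1.

Closed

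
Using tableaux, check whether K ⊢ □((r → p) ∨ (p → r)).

Tableau for the negation ¬□((r → p) ∨ (p → r)):
1. ¬□((r → p) ∨ (p → r)), u
2. ¬((r → p) ∨ (p → r)), v
3. ¬(r → p), v
4. ¬(p → r), v
5. r, v
6. ¬p, v
7. p, v
8. ¬r, v
Accessibility: uRv
Branch closes: p and ¬p both at v.
Every branch of the negation's tableau closes; the branch above is one of them.

Valid in K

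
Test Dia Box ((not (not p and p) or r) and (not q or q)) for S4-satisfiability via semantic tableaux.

Satisfiable (open branch found)

1. Dia Box ((not (not p and p) or r) and (not q or q)), w0
2. Box ((not (not p and p) or r) and (not q or q)), w1
3. (not (not p and p) or r) and (not q or q), w1
4. not (not p and p) or r, w1
5. not q or q, w1
6. r, w1
7. q, w1
Accessibility: w0Rw0, w0Rw1, w1Rw1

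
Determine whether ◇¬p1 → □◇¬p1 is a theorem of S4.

Tableau for the negation ¬(◇¬p1 → □◇¬p1):
1. ¬(◇¬p1 → □◇¬p1), w0
2. ◇¬p1, w0   [¬→-rule on 1]
3. ¬□◇¬p1, w0   [¬→-rule on 1]
4. ¬p1, w1   [◇-rule on 2: fresh world w1, w0Rw1]
5. ¬◇¬p1, w2   [¬□-rule on 3: fresh world w2, w0Rw2]
6. p1, w2   [¬◇-rule on 5 via w2Rw2]
Accessibility: w0Rw0, w0Rw1, w0Rw2, w1Rw1, w2Rw2
The negation has an open branch (countermodel exists).

Invalid (countermodel exists)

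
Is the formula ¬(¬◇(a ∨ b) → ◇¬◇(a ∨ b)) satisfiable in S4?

1. ¬(¬◇(a ∨ b) → ◇¬◇(a ∨ b)), w0
2. ¬◇(a ∨ b), w0
3. ¬◇¬◇(a ∨ b), w0
4. ¬(a ∨ b), w0
5. ¬a, w0
6. ¬b, w0
7. ◇(a ∨ b), w0
8. a ∨ b, w1
9. ¬(a ∨ b), w1
10. ¬a, w1
11. ¬b, w1
12. ◇(a ∨ b), w1
13. b, w1
Accessibility: w0Rw0, w0Rw1, w1Rw1
Branch closes: b and ¬b both at w1.
Every branch closes; the branch above is one of them.

No, unsatisfiable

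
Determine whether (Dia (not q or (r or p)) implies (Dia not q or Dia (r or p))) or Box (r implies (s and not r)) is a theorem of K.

Tableau for the negation not ((Dia (not q or (r or p)) implies (Dia not q or Dia (r or p))) or Box (r implies (s and not r))):
1. not ((Dia (not q or (r or p)) implies (Dia not q or Dia (r or p))) or Box (r implies (s and not r))), u
2. not (Dia (not q or (r or p)) implies (Dia not q or Dia (r or p))), u
3. not Box (r implies (s and not r)), u
4. Dia (not q or (r or p)), u
5. not (Dia not q or Dia (r or p)), u
6. not Dia not q, u
7. not Dia (r or p), u
8. not (r implies (s and not r)), v
9. r, v
10. not (s and not r), v
11. q, v
12. not (r or p), v
13. not r, v
14. not p, v
Accessibility: uRv
Branch closes: r and not r both at v.
All branches of the negation close; one closing branch shown above.

Valid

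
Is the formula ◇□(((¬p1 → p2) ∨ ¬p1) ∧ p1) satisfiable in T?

Yes, satisfiable

1. ◇□(((¬p1 → p2) ∨ ¬p1) ∧ p1), w0
2. □(((¬p1 → p2) ∨ ¬p1) ∧ p1), w1   [◇-rule on 1: fresh world w1, w0Rw1]
3. ((¬p1 → p2) ∨ ¬p1) ∧ p1, w1   [□-rule on 2 via w1Rw1]
4. (¬p1 → p2) ∨ ¬p1, w1   [∧-rule on 3]
5. p1, w1   [∧-rule on 3]
6. ¬p1 → p2, w1   [∨-rule on 4 (branches; this branch)]
7. p2, w1   [→-rule on 6 (branches; this branch)]
Accessibility: w0Rw0, w0Rw1, w1Rw1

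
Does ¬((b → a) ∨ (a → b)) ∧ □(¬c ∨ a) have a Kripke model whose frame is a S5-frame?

Unsatisfiable (every branch closes)

1. ¬((b → a) ∨ (a → b)) ∧ □(¬c ∨ a), u
2. ¬((b → a) ∨ (a → b)), u
3. □(¬c ∨ a), u
4. ¬(b → a), u
5. ¬(a → b), u
6. b, u
7. ¬a, u
8. a, u
9. ¬b, u
Accessibility: uRu
Branch closes: a and ¬a both at u.
(One branch shown.) All branches close.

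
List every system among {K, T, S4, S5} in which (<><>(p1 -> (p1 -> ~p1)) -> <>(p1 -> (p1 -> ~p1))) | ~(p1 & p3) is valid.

T-tableau for the negation ~((<><>(p1 -> (p1 -> ~p1)) -> <>(p1 -> (p1 -> ~p1))) | ~(p1 & p3)):
1. ~((<><>(p1 -> (p1 -> ~p1)) -> <>(p1 -> (p1 -> ~p1))) | ~(p1 & p3)), w0
2. ~(<><>(p1 -> (p1 -> ~p1)) -> <>(p1 -> (p1 -> ~p1))), w0
3. p1 & p3, w0
4. <><>(p1 -> (p1 -> ~p1)), w0
5. ~<>(p1 -> (p1 -> ~p1)), w0
6. p1, w0
7. p3, w0
8. ~(p1 -> (p1 -> ~p1)), w0
9. ~(p1 -> ~p1), w0
10. <>(p1 -> (p1 -> ~p1)), w1
11. ~(p1 -> (p1 -> ~p1)), w1
12. p1, w1
13. ~(p1 -> ~p1), w1
14. p1 -> (p1 -> ~p1), w2
15. p1 -> ~p1, w2
16. ~p1, w2
Accessibility: w0Rw0, w0Rw1, w1Rw1, w1Rw2, w2Rw2
Complete open branch: countermodel on a T-frame, so not valid in T, nor in K (the same frame is also a K-frame).
S4-tableau for the negation ~((<><>(p1 -> (p1 -> ~p1)) -> <>(p1 -> (p1 -> ~p1))) | ~(p1 & p3)):
1. ~((<><>(p1 -> (p1 -> ~p1)) -> <>(p1 -> (p1 -> ~p1))) | ~(p1 & p3)), w0
2. ~(<><>(p1 -> (p1 -> ~p1)) -> <>(p1 -> (p1 -> ~p1))), w0
3. p1 & p3, w0
4. <><>(p1 -> (p1 -> ~p1)), w0
5. ~<>(p1 -> (p1 -> ~p1)), w0
6. p1, w0
7. p3, w0
8. ~(p1 -> (p1 -> ~p1)), w0
9. ~(p1 -> ~p1), w0
10. <>(p1 -> (p1 -> ~p1)), w1
11. ~(p1 -> (p1 -> ~p1)), w1
12. p1, w1
13. ~(p1 -> ~p1), w1
14. p1 -> (p1 -> ~p1), w2
15. ~(p1 -> (p1 -> ~p1)), w2
16. p1, w2
17. ~(p1 -> ~p1), w2
18. p1 -> ~p1, w2
19. ~p1, w2
Accessibility: w0Rw0, w0Rw1, w0Rw2, w1Rw1, w1Rw2, w2Rw2
Branch closes: p1 and ~p1 both at w2.
Every branch closes (one shown): valid in S4, hence also in S5 (every theorem of S4 is a theorem of S5).

S4, S5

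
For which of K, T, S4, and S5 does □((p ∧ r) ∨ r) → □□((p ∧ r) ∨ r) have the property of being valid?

S4, S5

T-tableau for the negation ¬(□((p ∧ r) ∨ r) → □□((p ∧ r) ∨ r)):
1. ¬(□((p ∧ r) ∨ r) → □□((p ∧ r) ∨ r)), 0
2. □((p ∧ r) ∨ r), 0   [¬→-rule on 1]
3. ¬□□((p ∧ r) ∨ r), 0   [¬→-rule on 1]
4. (p ∧ r) ∨ r, 0   [□-rule on 2 via 0R0]
5. r, 0   [∨-rule on 4 (branches; this branch)]
6. ¬□((p ∧ r) ∨ r), 1   [¬□-rule on 3: fresh world 1, 0R1]
7. (p ∧ r) ∨ r, 1   [□-rule on 2 via 0R1]
8. r, 1   [∨-rule on 7 (branches; this branch)]
9. ¬((p ∧ r) ∨ r), 2   [¬□-rule on 6: fresh world 2, 1R2]
10. ¬(p ∧ r), 2   [¬∨-rule on 9]
11. ¬r, 2   [¬∨-rule on 9]
Accessibility: 0R0, 0R1, 1R1, 1R2, 2R2
Complete open branch: countermodel on a T-frame, so not valid in T, nor in K (the same frame is also a K-frame).
S4-tableau for the negation ¬(□((p ∧ r) ∨ r) → □□((p ∧ r) ∨ r)):
1. ¬(□((p ∧ r) ∨ r) → □□((p ∧ r) ∨ r)), 0
2. □((p ∧ r) ∨ r), 0   [¬→-rule on 1]
3. ¬□□((p ∧ r) ∨ r), 0   [¬→-rule on 1]
4. (p ∧ r) ∨ r, 0   [□-rule on 2 via 0R0]
5. p ∧ r, 0   [∨-rule on 4 (branches; this branch)]
6. p, 0   [∧-rule on 5]
7. r, 0   [∧-rule on 5]
8. ¬□((p ∧ r) ∨ r), 1   [¬□-rule on 3: fresh world 1, 0R1]
9. (p ∧ r) ∨ r, 1   [□-rule on 2 via 0R1]
10. p ∧ r, 1   [∨-rule on 9 (branches; this branch)]
11. p, 1   [∧-rule on 10]
12. r, 1   [∧-rule on 10]
13. ¬((p ∧ r) ∨ r), 2   [¬□-rule on 8: fresh world 2, 1R2]
14. ¬(p ∧ r), 2   [¬∨-rule on 13]
15. ¬r, 2   [¬∨-rule on 13]
16. (p ∧ r) ∨ r, 2   [□-rule on 2 via 0R2]
17. p ∧ r, 2   [∨-rule on 16 (branches; this branch)]
18. p, 2   [∧-rule on 17]
19. r, 2   [∧-rule on 17]
Accessibility: 0R0, 0R1, 0R2, 1R1, 1R2, 2R2
Branch closes: r and ¬r both at 2.
Every branch closes (one shown): valid in S4, hence also in S5 (every theorem of S4 is a theorem of S5).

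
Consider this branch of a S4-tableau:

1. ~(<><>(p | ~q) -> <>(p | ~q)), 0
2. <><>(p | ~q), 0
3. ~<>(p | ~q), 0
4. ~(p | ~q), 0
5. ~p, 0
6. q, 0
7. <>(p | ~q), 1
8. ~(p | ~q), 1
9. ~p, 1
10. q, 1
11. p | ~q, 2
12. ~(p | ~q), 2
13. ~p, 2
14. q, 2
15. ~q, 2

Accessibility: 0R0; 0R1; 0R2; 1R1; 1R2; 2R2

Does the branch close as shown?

Closed

Both q and ~q appear at 2.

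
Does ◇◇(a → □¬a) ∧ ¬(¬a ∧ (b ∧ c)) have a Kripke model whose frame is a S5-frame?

Yes, satisfiable

1. ◇◇(a → □¬a) ∧ ¬(¬a ∧ (b ∧ c)), 0
2. ◇◇(a → □¬a), 0
3. ¬(¬a ∧ (b ∧ c)), 0
4. ¬(b ∧ c), 0
5. ¬c, 0
6. ◇(a → □¬a), 1
7. a → □¬a, 2
8. □¬a, 2
9. ¬a, 0
10. ¬a, 1
11. ¬a, 2
Accessibility: 0R0, 0R1, 0R2, 1R0, 1R1, 1R2, 2R0, 2R1, 2R2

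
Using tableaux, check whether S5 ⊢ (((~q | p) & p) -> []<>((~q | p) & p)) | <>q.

Tableau for the negation ~((((~q | p) & p) -> []<>((~q | p) & p)) | <>q):
1. ~((((~q | p) & p) -> []<>((~q | p) & p)) | <>q), w0
2. ~(((~q | p) & p) -> []<>((~q | p) & p)), w0   [~|-rule on 1]
3. ~<>q, w0   [~|-rule on 1]
4. (~q | p) & p, w0   [~->-rule on 2]
5. ~[]<>((~q | p) & p), w0   [~->-rule on 2]
6. ~q | p, w0   [&-rule on 4]
7. p, w0   [&-rule on 4]
8. ~q, w0   [~<>-rule on 3 via w0Rw0]
9. ~<>((~q | p) & p), w1   [~[]-rule on 5: fresh world w1, w0Rw1]
10. ~q, w1   [~<>-rule on 3 via w0Rw1]
11. ~((~q | p) & p), w0   [~<>-rule on 9 via w1Rw0]
12. ~((~q | p) & p), w1   [~<>-rule on 9 via w1Rw1]
13. ~(~q | p), w0   [~&-rule on 11 (branches; this branch)]
14. q, w0   [~|-rule on 13]
15. ~p, w0   [~|-rule on 13]
Accessibility: w0Rw0, w0Rw1, w1Rw0, w1Rw1
Branch closes: q and ~q both at w0.
Every branch of the negation's tableau closes; the branch above is one of them.

Valid in S5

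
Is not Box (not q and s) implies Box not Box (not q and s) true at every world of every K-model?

Tableau for the negation not (not Box (not q and s) implies Box not Box (not q and s)):
1. not (not Box (not q and s) implies Box not Box (not q and s)), 0
2. not Box (not q and s), 0
3. not Box not Box (not q and s), 0
4. not (not q and s), 1
5. not s, 1
6. Box (not q and s), 2
Accessibility: 0R1, 0R2
The negation has an open branch (countermodel exists).

Invalid (countermodel exists)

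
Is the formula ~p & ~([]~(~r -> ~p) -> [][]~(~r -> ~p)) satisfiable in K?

Yes, satisfiable

1. ~p & ~([]~(~r -> ~p) -> [][]~(~r -> ~p)), u
2. ~p, u
3. ~([]~(~r -> ~p) -> [][]~(~r -> ~p)), u
4. []~(~r -> ~p), u
5. ~[][]~(~r -> ~p), u
6. ~[]~(~r -> ~p), v
7. ~(~r -> ~p), v
8. ~r, v
9. p, v
10. ~r -> ~p, w
11. ~p, w
Accessibility: uRv, vRw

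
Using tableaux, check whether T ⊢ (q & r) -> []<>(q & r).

Not valid

Tableau for the negation ~((q & r) -> []<>(q & r)):
1. ~((q & r) -> []<>(q & r)), u
2. q & r, u
3. ~[]<>(q & r), u
4. q, u
5. r, u
6. ~<>(q & r), v
7. ~(q & r), v
8. ~r, v
Accessibility: uRu, uRv, vRv
The negation has an open branch (countermodel exists).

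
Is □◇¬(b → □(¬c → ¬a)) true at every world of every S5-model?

Tableau for the negation ¬□◇¬(b → □(¬c → ¬a)):
1. ¬□◇¬(b → □(¬c → ¬a)), u
2. ¬◇¬(b → □(¬c → ¬a)), v
3. b → □(¬c → ¬a), u
4. b → □(¬c → ¬a), v
5. □(¬c → ¬a), u
6. ¬c → ¬a, u
7. ¬c → ¬a, v
8. □(¬c → ¬a), v
9. ¬a, u
10. ¬a, v
Accessibility: uRu, uRv, vRu, vRv
The negation has an open branch (countermodel exists).

Invalid (countermodel exists)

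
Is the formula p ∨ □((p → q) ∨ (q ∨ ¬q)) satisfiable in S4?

Yes, satisfiable

1. p ∨ □((p → q) ∨ (q ∨ ¬q)), w0
2. □((p → q) ∨ (q ∨ ¬q)), w0   [∨-rule on 1 (branches; this branch)]
3. (p → q) ∨ (q ∨ ¬q), w0   [□-rule on 2 via w0Rw0]
4. q ∨ ¬q, w0   [∨-rule on 3 (branches; this branch)]
5. ¬q, w0   [∨-rule on 4 (branches; this branch)]
Accessibility: w0Rw0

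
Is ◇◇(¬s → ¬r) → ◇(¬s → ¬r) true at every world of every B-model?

Not valid

Tableau for the negation ¬(◇◇(¬s → ¬r) → ◇(¬s → ¬r)):
1. ¬(◇◇(¬s → ¬r) → ◇(¬s → ¬r)), w0
2. ◇◇(¬s → ¬r), w0   [¬→-rule on 1]
3. ¬◇(¬s → ¬r), w0   [¬→-rule on 1]
4. ¬(¬s → ¬r), w0   [¬◇-rule on 3 via w0Rw0]
5. ¬s, w0   [¬→-rule on 4]
6. r, w0   [¬→-rule on 4]
7. ◇(¬s → ¬r), w1   [◇-rule on 2: fresh world w1, w0Rw1]
8. ¬(¬s → ¬r), w1   [¬◇-rule on 3 via w0Rw1]
9. ¬s, w1   [¬→-rule on 8]
10. r, w1   [¬→-rule on 8]
11. ¬s → ¬r, w2   [◇-rule on 7: fresh world w2, w1Rw2]
12. ¬r, w2   [→-rule on 11 (branches; this branch)]
Accessibility: w0Rw0, w0Rw1, w1Rw0, w1Rw1, w1Rw2, w2Rw1, w2Rw2
The negation has an open branch (countermodel exists).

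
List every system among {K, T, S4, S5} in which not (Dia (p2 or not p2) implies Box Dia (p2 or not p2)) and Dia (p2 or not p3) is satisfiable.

K

K-tableau for the formula:
1. not (Dia (p2 or not p2) implies Box Dia (p2 or not p2)) and Dia (p2 or not p3), w0
2. not (Dia (p2 or not p2) implies Box Dia (p2 or not p2)), w0
3. Dia (p2 or not p3), w0
4. Dia (p2 or not p2), w0
5. not Box Dia (p2 or not p2), w0
6. p2 or not p3, w1
7. not p3, w1
8. p2 or not p2, w2
9. not p2, w2
10. not Dia (p2 or not p2), w3
Accessibility: w0Rw1, w0Rw2, w0Rw3
Complete open branch: satisfiable in K.
T-tableau for the formula:
1. not (Dia (p2 or not p2) implies Box Dia (p2 or not p2)) and Dia (p2 or not p3), w0
2. not (Dia (p2 or not p2) implies Box Dia (p2 or not p2)), w0
3. Dia (p2 or not p3), w0
4. Dia (p2 or not p2), w0
5. not Box Dia (p2 or not p2), w0
6. p2 or not p3, w1
7. not p3, w1
8. p2 or not p2, w2
9. not p2, w2
10. not Dia (p2 or not p2), w3
11. not (p2 or not p2), w3
12. not p2, w3
13. p2, w3
Accessibility: w0Rw0, w0Rw1, w0Rw2, w0Rw3, w1Rw1, w2Rw2, w3Rw3
Branch closes: p2 and not p2 both at w3.
Every branch closes (one shown): unsatisfiable in T, hence also in S4, S5 (every S4/S5-frame is a T-frame).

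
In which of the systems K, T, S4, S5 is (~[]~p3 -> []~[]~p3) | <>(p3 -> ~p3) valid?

K-tableau for the negation ~((~[]~p3 -> []~[]~p3) | <>(p3 -> ~p3)):
1. ~((~[]~p3 -> []~[]~p3) | <>(p3 -> ~p3)), 0
2. ~(~[]~p3 -> []~[]~p3), 0
3. ~<>(p3 -> ~p3), 0
4. ~[]~p3, 0
5. ~[]~[]~p3, 0
6. p3, 1
7. ~(p3 -> ~p3), 1
8. []~p3, 2
9. ~(p3 -> ~p3), 2
10. p3, 2
Accessibility: 0R1, 0R2
Complete open branch: countermodel on a K-frame, so not valid in K.
T-tableau for the negation ~((~[]~p3 -> []~[]~p3) | <>(p3 -> ~p3)):
1. ~((~[]~p3 -> []~[]~p3) | <>(p3 -> ~p3)), 0
2. ~(~[]~p3 -> []~[]~p3), 0
3. ~<>(p3 -> ~p3), 0
4. ~[]~p3, 0
5. ~[]~[]~p3, 0
6. ~(p3 -> ~p3), 0
7. p3, 0
8. p3, 1
9. ~(p3 -> ~p3), 1
10. []~p3, 2
11. ~(p3 -> ~p3), 2
12. p3, 2
13. ~p3, 2
Accessibility: 0R0, 0R1, 0R2, 1R1, 2R2
Branch closes: p3 and ~p3 both at 2.
Every branch closes (one shown): valid in T, hence also in S4, S5 (every theorem of T is a theorem of S4 and S5).

T, S4, S5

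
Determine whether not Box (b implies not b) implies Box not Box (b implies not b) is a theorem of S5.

Valid in S5

Tableau for the negation not (not Box (b implies not b) implies Box not Box (b implies not b)):
1. not (not Box (b implies not b) implies Box not Box (b implies not b)), 0
2. not Box (b implies not b), 0
3. not Box not Box (b implies not b), 0
4. not (b implies not b), 1
5. b, 1
6. Box (b implies not b), 2
7. b implies not b, 0
8. b implies not b, 1
9. b implies not b, 2
10. not b, 0
11. not b, 1
Accessibility: 0R0, 0R1, 0R2, 1R0, 1R1, 1R2, 2R0, 2R1, 2R2
Branch closes: b and not b both at 1.
All branches of the negation close; one closing branch shown above.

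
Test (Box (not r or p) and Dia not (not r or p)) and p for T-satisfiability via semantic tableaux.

No, unsatisfiable

1. (Box (not r or p) and Dia not (not r or p)) and p, u
2. Box (not r or p) and Dia not (not r or p), u
3. p, u
4. Box (not r or p), u
5. Dia not (not r or p), u
6. not r or p, u
7. not (not r or p), v
8. r, v
9. not p, v
10. not r or p, v
11. p, v
Accessibility: uRu, uRv, vRv
Branch closes: p and not p both at v.
Every branch closes; the branch above is one of them.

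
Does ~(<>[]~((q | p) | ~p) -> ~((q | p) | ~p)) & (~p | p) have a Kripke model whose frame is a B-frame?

1. ~(<>[]~((q | p) | ~p) -> ~((q | p) | ~p)) & (~p | p), w0
2. ~(<>[]~((q | p) | ~p) -> ~((q | p) | ~p)), w0
3. ~p | p, w0
4. <>[]~((q | p) | ~p), w0
5. (q | p) | ~p, w0
6. p, w0
7. q | p, w0
8. []~((q | p) | ~p), w1
9. ~((q | p) | ~p), w0
10. ~(q | p), w0
11. ~q, w0
12. ~p, w0
Accessibility: w0Rw0, w0Rw1, w1Rw0, w1Rw1
Branch closes: p and ~p both at w0.
All branches of the tableau close; one closing branch shown above.

Unsatisfiable (every branch closes)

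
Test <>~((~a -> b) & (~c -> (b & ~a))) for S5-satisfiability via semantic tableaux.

1. <>~((~a -> b) & (~c -> (b & ~a))), 0
2. ~((~a -> b) & (~c -> (b & ~a))), 1   [<>-rule on 1: fresh world 1, 0R1]
3. ~(~c -> (b & ~a)), 1   [~&-rule on 2 (branches; this branch)]
4. ~c, 1   [~->-rule on 3]
5. ~(b & ~a), 1   [~->-rule on 3]
6. a, 1   [~&-rule on 5 (branches; this branch)]
Accessibility: 0R0, 0R1, 1R0, 1R1

Satisfiable (open branch found)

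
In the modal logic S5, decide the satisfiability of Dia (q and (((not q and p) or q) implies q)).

Satisfiable (open branch found)

1. Dia (q and (((not q and p) or q) implies q)), w0
2. q and (((not q and p) or q) implies q), w1   [Dia-rule on 1: fresh world w1, w0Rw1]
3. q, w1   [and-rule on 2]
4. ((not q and p) or q) implies q, w1   [and-rule on 2]
Accessibility: w0Rw0, w0Rw1, w1Rw0, w1Rw1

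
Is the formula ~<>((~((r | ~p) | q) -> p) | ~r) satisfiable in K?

1. ~<>((~((r | ~p) | q) -> p) | ~r), w0

Yes, satisfiable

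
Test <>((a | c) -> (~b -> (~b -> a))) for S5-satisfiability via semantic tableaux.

1. <>((a | c) -> (~b -> (~b -> a))), u
2. (a | c) -> (~b -> (~b -> a)), v   [<>-rule on 1: fresh world v, uRv]
3. ~b -> (~b -> a), v   [->-rule on 2 (branches; this branch)]
4. ~b -> a, v   [->-rule on 3 (branches; this branch)]
5. a, v   [->-rule on 4 (branches; this branch)]
Accessibility: uRu, uRv, vRu, vRv

Yes, satisfiable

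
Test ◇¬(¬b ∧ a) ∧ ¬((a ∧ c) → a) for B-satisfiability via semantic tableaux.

1. ◇¬(¬b ∧ a) ∧ ¬((a ∧ c) → a), 0
2. ◇¬(¬b ∧ a), 0
3. ¬((a ∧ c) → a), 0
4. a ∧ c, 0
5. ¬a, 0
6. a, 0
7. c, 0
Accessibility: 0R0
Branch closes: a and ¬a both at 0.
All branches of the tableau close; one closing branch shown above.

Unsatisfiable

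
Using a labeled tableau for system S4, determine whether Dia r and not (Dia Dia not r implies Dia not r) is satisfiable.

1. Dia r and not (Dia Dia not r implies Dia not r), w0
2. Dia r, w0
3. not (Dia Dia not r implies Dia not r), w0
4. Dia Dia not r, w0
5. not Dia not r, w0
6. r, w0
7. r, w1
8. Dia not r, w2
9. r, w2
10. not r, w3
11. r, w3
Accessibility: w0Rw0, w0Rw1, w0Rw2, w0Rw3, w1Rw1, w2Rw2, w2Rw3, w3Rw3
Branch closes: r and not r both at w3.
Every branch closes; the branch above is one of them.

Unsatisfiable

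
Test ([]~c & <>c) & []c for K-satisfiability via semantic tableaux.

1. ([]~c & <>c) & []c, 0
2. []~c & <>c, 0
3. []c, 0
4. []~c, 0
5. <>c, 0
6. c, 1
7. ~c, 1
Accessibility: 0R1
Branch closes: c and ~c both at 1.
Every branch closes; the branch above is one of them.

No, unsatisfiable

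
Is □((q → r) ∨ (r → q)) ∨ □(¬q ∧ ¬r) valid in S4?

Tableau for the negation ¬(□((q → r) ∨ (r → q)) ∨ □(¬q ∧ ¬r)):
1. ¬(□((q → r) ∨ (r → q)) ∨ □(¬q ∧ ¬r)), 0
2. ¬□((q → r) ∨ (r → q)), 0   [¬∨-rule on 1]
3. ¬□(¬q ∧ ¬r), 0   [¬∨-rule on 1]
4. ¬((q → r) ∨ (r → q)), 1   [¬□-rule on 2: fresh world 1, 0R1]
5. ¬(q → r), 1   [¬∨-rule on 4]
6. ¬(r → q), 1   [¬∨-rule on 4]
7. q, 1   [¬→-rule on 5]
8. ¬r, 1   [¬→-rule on 5]
9. r, 1   [¬→-rule on 6]
10. ¬q, 1   [¬→-rule on 6]
Accessibility: 0R0, 0R1, 1R1
Branch closes: r and ¬r both at 1.
Every branch of the negation's tableau closes; the branch above is one of them.

Valid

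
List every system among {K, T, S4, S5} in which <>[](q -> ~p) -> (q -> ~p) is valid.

S5-tableau for the negation ~(<>[](q -> ~p) -> (q -> ~p)):
1. ~(<>[](q -> ~p) -> (q -> ~p)), 0
2. <>[](q -> ~p), 0
3. ~(q -> ~p), 0
4. q, 0
5. p, 0
6. [](q -> ~p), 1
7. q -> ~p, 0
8. q -> ~p, 1
9. ~p, 0
Accessibility: 0R0, 0R1, 1R0, 1R1
Branch closes: p and ~p both at 0.
Every branch closes (one shown): valid in S5.
S4-tableau for the negation ~(<>[](q -> ~p) -> (q -> ~p)):
1. ~(<>[](q -> ~p) -> (q -> ~p)), 0
2. <>[](q -> ~p), 0
3. ~(q -> ~p), 0
4. q, 0
5. p, 0
6. [](q -> ~p), 1
7. q -> ~p, 1
8. ~p, 1
Accessibility: 0R0, 0R1, 1R1
Complete open branch: countermodel on an S4-frame, so not valid in S4, nor in K, T (the same frame is also a K-frame and a T-frame).

S5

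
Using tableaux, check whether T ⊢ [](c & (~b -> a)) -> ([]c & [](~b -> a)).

Tableau for the negation ~([](c & (~b -> a)) -> ([]c & [](~b -> a))):
1. ~([](c & (~b -> a)) -> ([]c & [](~b -> a))), 0
2. [](c & (~b -> a)), 0   [~->-rule on 1]
3. ~([]c & [](~b -> a)), 0   [~->-rule on 1]
4. c & (~b -> a), 0   [[]-rule on 2 via 0R0]
5. c, 0   [&-rule on 4]
6. ~b -> a, 0   [&-rule on 4]
7. ~[](~b -> a), 0   [~&-rule on 3 (branches; this branch)]
8. a, 0   [->-rule on 6 (branches; this branch)]
9. ~(~b -> a), 1   [~[]-rule on 7: fresh world 1, 0R1]
10. ~b, 1   [~->-rule on 9]
11. ~a, 1   [~->-rule on 9]
12. c & (~b -> a), 1   [[]-rule on 2 via 0R1]
13. c, 1   [&-rule on 12]
14. ~b -> a, 1   [&-rule on 12]
15. a, 1   [->-rule on 14 (branches; this branch)]
Accessibility: 0R0, 0R1, 1R1
Branch closes: a and ~a both at 1.
Every branch of the negation's tableau closes; the branch above is one of them.

Yes, valid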